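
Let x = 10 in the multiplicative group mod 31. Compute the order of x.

The order of 10 must divide p − 1 = 30 = 2 · 3 · 5.
Divisors: 1, 2, 3, 5, 6, 10, 15, 30.
Check each in increasing order: 10^1 ≡ 10;  10^2 ≡ 7;  10^3 ≡ 8;  10^5 ≡ 25;  10^6 ≡ 2;  10^10 ≡ 5;  10^15 ≡ 1.
Smallest exponent giving 1 is 15.

15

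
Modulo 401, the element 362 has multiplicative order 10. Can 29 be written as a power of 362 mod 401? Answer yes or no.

yes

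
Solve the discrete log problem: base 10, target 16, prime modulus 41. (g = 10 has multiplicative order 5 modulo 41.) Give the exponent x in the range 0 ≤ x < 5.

Successive powers of 10 modulo 41:
  10^0=1  10^1=10  10^2=18  10^3=16
So 10^3 ≡ 16 (mod 41), giving x = 3.

3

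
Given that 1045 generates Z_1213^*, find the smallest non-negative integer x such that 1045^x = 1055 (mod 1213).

Baby-step giant-step with m = ceil(sqrt(1212)) = 35.
Baby table (1045^j mod 1213 for j=0..34):
  0:1  1:1045  2:325  3:1198  4:94  5:1190  6:225  7:1016
  8:345  9:264  10:529  11:890  12:892  13:556  14:1206  15:1176
  16:151  17:105  18:555  19:161  20:851  21:166  22:11  23:578
  24:1149  25:1048  26:1034  27:960  28:49  29:259  30:156  31:478
  32:967  33:86  34:108
Giant step factor: 1045^(-35) ≡ 333 (mod 1213).
Scan 1055·333^i mod 1213 for i = 0, 1, …:
  i=0: 1055   i=1: 758   i=2: 110   i=3: 240
  i=4: 1075   i=5: 140   i=6: 526   i=7: 486
  i=8: 509   i=9: 890
Match at i=9, j=11: x = 9·35 + 11 = 326.

326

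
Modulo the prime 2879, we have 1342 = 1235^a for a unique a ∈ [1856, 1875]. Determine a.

1858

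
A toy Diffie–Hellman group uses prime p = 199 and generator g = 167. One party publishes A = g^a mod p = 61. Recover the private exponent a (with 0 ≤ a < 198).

Baby-step giant-step with m = ceil(sqrt(198)) = 15.
Baby table (167^j mod 199 for j=0..14):
  0:1  1:167  2:29  3:67  4:45  5:152  6:111  7:30
  8:35  9:74  10:20  11:156  12:182  13:146  14:104
Giant step factor: 167^(-15) ≡ 76 (mod 199).
Scan 61·76^i mod 199 for i = 0, 1, …:
  i=0: 61   i=1: 59   i=2: 106   i=3: 96
  i=4: 132   i=5: 82   i=6: 63   i=7: 12
  i=8: 116   i=9: 60   i=10: 182
Match at i=10, j=12: a = 10·15 + 12 = 162.

162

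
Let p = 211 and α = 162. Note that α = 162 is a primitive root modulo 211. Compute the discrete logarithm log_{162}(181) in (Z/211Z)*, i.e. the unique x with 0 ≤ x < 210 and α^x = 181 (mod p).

157

Baby-step giant-step with m = ceil(sqrt(210)) = 15.
Baby table (162^j mod 211 for j=0..14):
  0:1  1:162  2:80  3:89  4:70  5:157  6:114  7:111
  8:47  9:18  10:173  11:174  12:125  13:205  14:83
Giant step factor: 162^(-15) ≡ 40 (mod 211).
Scan 181·40^i mod 211 for i = 0, 1, …:
  i=0: 181   i=1: 66   i=2: 108   i=3: 100
  i=4: 202   i=5: 62   i=6: 159   i=7: 30
  i=8: 145   i=9: 103   i=10: 111
Match at i=10, j=7: x = 10·15 + 7 = 157.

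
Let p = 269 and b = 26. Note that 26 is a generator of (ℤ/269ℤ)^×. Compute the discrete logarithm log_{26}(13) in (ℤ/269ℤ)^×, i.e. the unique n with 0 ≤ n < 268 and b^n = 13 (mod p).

254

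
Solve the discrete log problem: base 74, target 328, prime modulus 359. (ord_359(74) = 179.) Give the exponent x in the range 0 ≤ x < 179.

Baby-step giant-step with m = ceil(sqrt(179)) = 14.
Baby table (74^j mod 359 for j=0..13):
  0:1  1:74  2:91  3:272  4:24  5:340  6:30  7:66
  8:217  9:262  10:2  11:148  12:182  13:185
Giant step factor: 74^(-14) ≡ 187 (mod 359).
Scan 328·187^i mod 359 for i = 0, 1, …:
  i=0: 328   i=1: 306   i=2: 141   i=3: 160
  i=4: 123   i=5: 25   i=6: 8   i=7: 60
  i=8: 91
Match at i=8, j=2: x = 8·14 + 2 = 114.

114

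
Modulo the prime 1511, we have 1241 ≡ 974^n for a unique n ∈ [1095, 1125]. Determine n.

1103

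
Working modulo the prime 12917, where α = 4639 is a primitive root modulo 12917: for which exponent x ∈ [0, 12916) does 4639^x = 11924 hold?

Baby-step giant-step with m = ceil(sqrt(12916)) = 114.
Baby table (4639^j mod 12917 for j=0..113):
  0:1  1:4639  2:599  3:1606  4:10042  5:6136  6:8753  7:7036
  8:11662  9:3622  10:10358  11:12439  12:4282  13:10769  14:7352  15:5048
  16:12068  17:1174  18:8129  19:5708  20:12479  21:9004  22:8895  23:7007
  24:6301  25:12085  26:2535  27:5395  28:7176  29:2355  30:9980  31:2692
  32:10366  33:10800  34:9074  35:10700  36:10186  37:2468  38:4590  39:5794
  40:11006  41:8850  42:4924  43:5180  44:4400  45:2740  46:532  47:801
  48:8660  49:1870  50:7623  51:9268  52:6476  53:10139  54:4024  55:2271
  56:7814  57:4044  58:4632  59:6877  60:10330  61:11717  62:427  63:4552
  64:10350  65:1161  66:12407  67:10838  68:4518  69:7628  70:6629  71:9471
  72:5252  73:2566  74:7117  75:12828  76:473  77:11274  78:12070  79:10452
  80:9327  81:8920  82:6729  83:8359  84:567  85:8162  86:3791  87:6412
  88:10334  89:4439  90:2823  91:10976  92:11767  93:12788  94:8668  95:231
  96:12415  97:9199  98:9310  99:7559  100:9463  101:6891  102:10691  103:7186
  104:9994  105:3053  106:5835  107:7450  108:7575  109:6185  110:3558  111:10553
  112:12854  113:4834
Giant step factor: 4639^(-114) ≡ 5898 (mod 12917).
Scan 11924·5898^i mod 12917 for i = 0, 1, …:
  i=0: 11924   i=1: 7604   i=2: 568   i=3: 4561
  i=4: 7584   i=5: 11778   i=6: 11935   i=7: 7897
  i=8: 10721   i=9: 3743     …   i=72: 3311
  i=73: 10691
Match at i=73, j=102: x = 73·114 + 102 = 8424.

8424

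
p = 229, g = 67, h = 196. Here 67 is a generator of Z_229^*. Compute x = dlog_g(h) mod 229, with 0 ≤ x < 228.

Baby-step giant-step with m = ceil(sqrt(228)) = 16.
Baby table (67^j mod 229 for j=0..15):
  0:1  1:67  2:138  3:86  4:37  5:189  6:68  7:205
  8:224  9:123  10:226  11:28  12:44  13:200  14:118  15:120
Giant step factor: 67^(-16) ≡ 55 (mod 229).
Scan 196·55^i mod 229 for i = 0, 1, …:
  i=0: 196   i=1: 17   i=2: 19   i=3: 129
  i=4: 225   i=5: 9   i=6: 37
Match at i=6, j=4: x = 6·16 + 4 = 100.

100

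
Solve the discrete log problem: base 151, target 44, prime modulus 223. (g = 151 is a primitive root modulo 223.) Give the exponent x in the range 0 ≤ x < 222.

Baby-step giant-step with m = ceil(sqrt(222)) = 15.
Baby table (151^j mod 223 for j=0..14):
  0:1  1:151  2:55  3:54  4:126  5:71  6:17  7:114
  8:43  9:26  10:135  11:92  12:66  13:154  14:62
Giant step factor: 151^(-15) ≡ 167 (mod 223).
Scan 44·167^i mod 223 for i = 0, 1, …:
  i=0: 44   i=1: 212   i=2: 170   i=3: 69
  i=4: 150   i=5: 74   i=6: 93   i=7: 144
  i=8: 187   i=9: 9   i=10: 165   i=11: 126
Match at i=11, j=4: x = 11·15 + 4 = 169.

169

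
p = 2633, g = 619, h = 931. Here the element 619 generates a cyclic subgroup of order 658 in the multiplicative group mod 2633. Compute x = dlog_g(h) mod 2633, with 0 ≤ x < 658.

Baby-step giant-step with m = ceil(sqrt(658)) = 26.
Baby table (619^j mod 2633 for j=0..25):
  0:1  1:619  2:1376  3:1285  4:249  5:1417  6:334  7:1372
  8:1442  9:11  10:1543  11:1971  12:970  13:106  14:2422  15:1041
  16:1927  17:64  18:121  19:1175  20:617  21:138  22:1166  23:312
  24:919  25:133
Giant step factor: 619^(-26) ≡ 1223 (mod 2633).
Scan 931·1223^i mod 2633 for i = 0, 1, …:
  i=0: 931   i=1: 1157   i=2: 1090   i=3: 772
  i=4: 1542   i=5: 638   i=6: 906   i=7: 2178
  i=8: 1731   i=9: 81     …   i=14: 1331
  i=15: 619
Match at i=15, j=1: x = 15·26 + 1 = 391.

391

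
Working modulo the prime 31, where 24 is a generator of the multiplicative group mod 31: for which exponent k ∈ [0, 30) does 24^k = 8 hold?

Successive powers of 24 modulo 31:
  24^0=1  24^1=24  24^2=18  24^3=29  24^4=14  24^5=26
  24^6=4  24^7=3  24^8=10  24^9=23  24^10=25  24^11=11
  24^12=16  24^13=12  24^14=9  24^15=30  24^16=7  24^17=13
  24^18=2  24^19=17  24^20=5  24^21=27  24^22=28  24^23=21
  24^24=8
So 24^24 ≡ 8 (mod 31), giving k = 24.

24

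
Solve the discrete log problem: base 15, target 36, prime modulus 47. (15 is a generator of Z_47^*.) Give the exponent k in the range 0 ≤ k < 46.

Successive powers of 15 modulo 47:
  15^0=1  15^1=15  15^2=37  15^3=38  15^4=6  15^5=43
  15^6=34  15^7=40  15^8=36
So 15^8 ≡ 36 (mod 47), giving k = 8.

8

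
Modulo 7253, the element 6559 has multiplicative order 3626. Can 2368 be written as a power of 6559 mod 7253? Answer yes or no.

2368 ∈ ⟨6559⟩ iff 2368^3626 ≡ 1 (mod 7253), since |⟨6559⟩| = 3626.
2368^3626 mod 7253 = 1.
Since 1 = 1, 2368 lies in the subgroup.

yes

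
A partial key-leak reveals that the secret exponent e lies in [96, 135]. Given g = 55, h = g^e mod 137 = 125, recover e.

133

Compute 55^96 mod 137 = 122, then multiply by 55 repeatedly:
  55^96=122  55^97=134  55^98=109  55^99=104  55^100=103
  55^101=48  55^102=37  55^103=117  55^104=133  55^105=54
  55^106=93  55^107=46  55^108=64  55^109=95  55^110=19
  55^111=86  55^112=72  55^113=124  55^114=107  55^115=131
  55^116=81  55^117=71  55^118=69  55^119=96  55^120=74
  55^121=97  55^122=129  55^123=108  55^124=49  55^125=92
  55^126=128  55^127=53  55^128=38  55^129=35  55^130=7
  55^131=111  55^132=77  55^133=125
Found 125 at exponent 133.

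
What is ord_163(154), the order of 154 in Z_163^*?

162

The order of 154 must divide p − 1 = 162 = 2 · 3^4.
Divisors: 1, 2, 3, 6, 9, 18, 27, 54, 81, 162.
Check each in increasing order: 154^1 ≡ 154;  154^2 ≡ 81;  154^3 ≡ 86;  154^6 ≡ 61;  154^9 ≡ 30;  154^18 ≡ 85;  154^27 ≡ 105;  154^54 ≡ 104;  154^81 ≡ 162;  154^162 ≡ 1.
Smallest exponent giving 1 is 162.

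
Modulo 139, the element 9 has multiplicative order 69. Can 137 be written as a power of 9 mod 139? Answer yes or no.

137 ∈ ⟨9⟩ iff 137^69 ≡ 1 (mod 139), since |⟨9⟩| = 69.
137^69 mod 139 = 1.
Since 1 = 1, 137 lies in the subgroup.

yes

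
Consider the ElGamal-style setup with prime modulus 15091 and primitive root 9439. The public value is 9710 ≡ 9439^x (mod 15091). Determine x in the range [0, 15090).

1021

Baby-step giant-step with m = ceil(sqrt(15090)) = 123.
Baby table (9439^j mod 15091 for j=0..122):
  0:1  1:9439  2:12548  3:6404  4:7901  5:12908  6:8969  7:12972
  8:9425  9:1130  10:11824  11:8791  12:7931  13:9349  14:8134  15:8909
  16:4999  17:11095  18:9256  19:5585  20:3952  21:13067  22:670  23:1001
  24:1473  25:4836  26:11820  27:1217  28:3012  29:13915  30:6712  31:2550
  32:14396  33:4480  34:1738  35:1065  36:1929  37:8085  38:14219  39:8878
  40:14210  41:14473  42:6915  43:2110  44:11261  45:6666  46:5995  47:10646
  48:11716  49:476  50:10937  51:11903  52:15013  53:3217  54:2171  55:13582
  56:2453  57:4273  58:9695  59:14372  60:4309  61:2406  62:13370  63:8488
  64:113  65:10237  66:14461  67:14375  68:2444  69:9868  70:2400  71:2009
  72:8655  73:6962  74:8104  75:12468  76:5834  77:67  78:13682  79:10711
  80:6520  81:1182  82:4649  83:12374  84:8937  85:12744  86:255  87:7476
  88:448  89:3192  90:7652  91:1702  92:8354  93:2931  94:3906  95:1421
  96:12011  97:8237  98:211  99:14708  100:6703  101:8145  102:7101  103:7208
  104:6084  105:5621  106:11754  107:12065  108:4849  109:13799  110:13431  111:10809
  112:10991  113:8515  114:13510  115:1940  116:6277  117:1337  118:3867  119:10575
  120:5551  121:15028  122:8983
Giant step factor: 9439^(-123) ≡ 3322 (mod 15091).
Scan 9710·3322^i mod 15091 for i = 0, 1, …:
  i=0: 9710   i=1: 7153   i=2: 9032   i=3: 3396
  i=4: 8535   i=5: 12372   i=6: 6991   i=7: 14144
  i=8: 8085
Match at i=8, j=37: x = 8·123 + 37 = 1021.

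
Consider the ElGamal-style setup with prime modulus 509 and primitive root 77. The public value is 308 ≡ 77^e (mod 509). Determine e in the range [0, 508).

83

Baby-step giant-step with m = ceil(sqrt(508)) = 23.
Baby table (77^j mod 509 for j=0..22):
  0:1  1:77  2:330  3:469  4:483  5:34  6:73  7:22
  8:167  9:134  10:138  11:446  12:239  13:79  14:484  15:111
  16:403  17:491  18:141  19:168  20:211  21:468  22:406
Giant step factor: 77^(-23) ≡ 325 (mod 509).
Scan 308·325^i mod 509 for i = 0, 1, …:
  i=0: 308   i=1: 336   i=2: 274   i=3: 484
Match at i=3, j=14: e = 3·23 + 14 = 83.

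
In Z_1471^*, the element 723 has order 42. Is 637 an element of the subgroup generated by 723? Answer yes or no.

637 ∈ ⟨723⟩ iff 637^42 ≡ 1 (mod 1471), since |⟨723⟩| = 42.
637^42 mod 1471 = 1394.
Since 1394 ≠ 1, 637 does not lie in the subgroup.

no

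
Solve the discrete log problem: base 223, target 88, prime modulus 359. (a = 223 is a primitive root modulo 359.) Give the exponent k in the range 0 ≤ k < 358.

Successive powers of 223 modulo 359:
  223^0=1  223^1=223  223^2=187  223^3=57  223^4=146  223^5=248
  223^6=18  223^7=65  223^8=135  223^9=308  223^10=115  223^11=156
  223^12=324  223^13=93  223^14=276  223^15=159  223^16=275  223^17=295
  223^18=88
So 223^18 ≡ 88 (mod 359), giving k = 18.

18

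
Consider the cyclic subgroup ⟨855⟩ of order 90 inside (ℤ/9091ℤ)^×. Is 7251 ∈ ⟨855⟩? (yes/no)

7251 ∈ ⟨855⟩ iff 7251^90 ≡ 1 (mod 9091), since |⟨855⟩| = 90.
7251^90 mod 9091 = 1796.
Since 1796 ≠ 1, 7251 does not lie in the subgroup.

no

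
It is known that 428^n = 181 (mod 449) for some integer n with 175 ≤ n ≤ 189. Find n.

188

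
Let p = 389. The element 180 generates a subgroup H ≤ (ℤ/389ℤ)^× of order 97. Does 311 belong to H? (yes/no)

no

311 ∈ ⟨180⟩ iff 311^97 ≡ 1 (mod 389), since |⟨180⟩| = 97.
311^97 mod 389 = 388.
Since 388 ≠ 1, 311 does not lie in the subgroup.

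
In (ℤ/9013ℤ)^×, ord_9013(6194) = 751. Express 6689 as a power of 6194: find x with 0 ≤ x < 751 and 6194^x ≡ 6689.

Baby-step giant-step with m = ceil(sqrt(751)) = 28.
Baby table (6194^j mod 9013 for j=0..27):
  0:1  1:6194  2:6308  3:397  4:7482  5:7675  6:4388  7:5077
  8:581  9:2527  10:5670  11:5332  12:2776  13:6753  14:7762  15:2486
  16:4080  17:8081  18:4525  19:6433  20:8542  21:2838  22:3222  23:2286
  24:61  25:8301  26:6242  27:6191
Giant step factor: 6194^(-28) ≡ 2938 (mod 9013).
Scan 6689·2938^i mod 9013 for i = 0, 1, …:
  i=0: 6689   i=1: 3942   i=2: 8904   i=3: 4226
  i=4: 5087   i=5: 2052   i=6: 8092   i=7: 7015
  i=8: 6352   i=9: 5266     …   i=18: 7102
  i=19: 581
Match at i=19, j=8: x = 19·28 + 8 = 540.

540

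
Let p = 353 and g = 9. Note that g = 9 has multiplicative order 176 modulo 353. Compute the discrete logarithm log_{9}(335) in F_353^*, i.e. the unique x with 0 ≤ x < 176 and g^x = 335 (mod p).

Baby-step giant-step with m = ceil(sqrt(176)) = 14.
Baby table (9^j mod 353 for j=0..13):
  0:1  1:9  2:81  3:23  4:207  5:98  6:176  7:172
  8:136  9:165  10:73  11:304  12:265  13:267
Giant step factor: 9^(-14) ≡ 109 (mod 353).
Scan 335·109^i mod 353 for i = 0, 1, …:
  i=0: 335   i=1: 156   i=2: 60   i=3: 186
  i=4: 153   i=5: 86   i=6: 196   i=7: 184
  i=8: 288   i=9: 328   i=10: 99   i=11: 201
  i=12: 23
Match at i=12, j=3: x = 12·14 + 3 = 171.

171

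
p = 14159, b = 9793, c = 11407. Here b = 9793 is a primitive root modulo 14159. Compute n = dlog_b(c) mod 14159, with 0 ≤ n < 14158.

6375

Baby-step giant-step with m = ceil(sqrt(14158)) = 119.
Baby table (9793^j mod 14159 for j=0..118):
  0:1  1:9793  2:3942  3:6572  4:6941  5:10013  6:6234  7:10113
  8:8563  9:7861  10:290  11:8170  12:10460  13:8574  14:2312  15:1175
  16:9667  17:1857  18:5445  19:91  20:13305  21:4747  22:3374  23:8635
  24:5007  25:934  26:14107  27:488  28:7401  29:12231  30:7202  31:3207
  32:1489  33:12166  34:7812  35:1839  36:13238  37:14089  38:8281  39:7240
  40:7207  41:9695  42:7040  43:2549  44:40  45:9427  46:1931  47:8018
  48:8619  49:4068  50:8657  51:8068  52:2704  53:2942  54:11600  55:1143
  56:7789  57:3144  58:7526  59:4523  60:4387  61:3485  62:5415  63:3640
  64:8317  65:5813  66:7529  67:5584  68:2054  69:9042  70:12079  71:5361
  72:12860  73:7834  74:4900  75:849  76:2924  77:5234  78:982  79:2765
  80:5637  81:11359  82:5583  83:6420  84:5100  85:5507  86:12579  87:2847
  88:1600  89:8946  90:6445  91:9222  92:4944  93:6971  94:6464  95:11222
  96:9047  97:4408  98:10912  99:3243  100:62  101:12488  102:3701  103:11012
  104:5572  105:11969  106:4215  107:4010  108:7023  109:5976  110:3821  111:10975
  112:11365  113:7705  114:1754  115:2055  116:4676  117:1862  118:11933
Giant step factor: 9793^(-119) ≡ 10357 (mod 14159).
Scan 11407·10357^i mod 14159 for i = 0, 1, …:
  i=0: 11407   i=1: 13762   i=2: 8540   i=3: 11666
  i=4: 6015   i=5: 11914   i=6: 11772   i=7: 13614
  i=8: 4876   i=9: 9738     …   i=52: 6606
  i=53: 2054
Match at i=53, j=68: n = 53·119 + 68 = 6375.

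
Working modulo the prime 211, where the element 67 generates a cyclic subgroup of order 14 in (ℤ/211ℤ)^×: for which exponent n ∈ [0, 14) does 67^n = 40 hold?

5

Successive powers of 67 modulo 211:
  67^0=1  67^1=67  67^2=58  67^3=88  67^4=199  67^5=40
So 67^5 ≡ 40 (mod 211), giving n = 5.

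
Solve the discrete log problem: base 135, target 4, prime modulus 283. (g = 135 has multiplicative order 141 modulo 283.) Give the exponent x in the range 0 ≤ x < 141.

36

Baby-step giant-step with m = ceil(sqrt(141)) = 12.
Baby table (135^j mod 283 for j=0..11):
  0:1  1:135  2:113  3:256  4:34  5:62  6:163  7:214
  8:24  9:127  10:165  11:201
Giant step factor: 135^(-12) ≡ 60 (mod 283).
Scan 4·60^i mod 283 for i = 0, 1, …:
  i=0: 4   i=1: 240   i=2: 250   i=3: 1
Match at i=3, j=0: x = 3·12 + 0 = 36.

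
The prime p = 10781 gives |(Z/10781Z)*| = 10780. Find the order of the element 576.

The order of 576 must divide p − 1 = 10780 = 2^2 · 5 · 7^2 · 11.
Divisors: 1, 2, 4, 5, 7, 10, 11, 14, 20, 22, 28, 35, 44, 49, 55, 70, 77, 98, 110, 140, 154, 196, 220, 245, 308, 385, 490, 539, 770, 980, 1078, 1540, 2156, 2695, 5390, 10780.
Check each in increasing order: 576^1 ≡ 576;  576^2 ≡ 8346;  576^4 ≡ 10456;  576^5 ≡ 6858;  576^7 ≡ 539;  576^10 ≡ 5442;  576^11 ≡ 8102;  576^14 ≡ 10215;  576^20 ≡ 10738;  576^22 ≡ 7676;  576^28 ≡ 7707;  576^35 ≡ 3388;  576^44 ≡ 2811;  576^49 ≡ 1410;  576^55 ≡ 5250;  576^70 ≡ 7560;  576^77 ≡ 10403;  576^98 ≡ 4396;  576^110 ≡ 6264;  576^140 ≡ 3519;  576^154 ≡ 2731;  576^196 ≡ 5264;  576^220 ≡ 5637;  576^245 ≡ 4912;  576^308 ≡ 8690;  576^385 ≡ 3385;  576^490 ≡ 10647;  576^539 ≡ 5118;  576^770 ≡ 8803;  576^980 ≡ 7175;  576^1078 ≡ 6875;  576^1540 ≡ 9762;  576^2156 ≡ 1721;  576^2695 ≡ 1.
Smallest exponent giving 1 is 2695.

2695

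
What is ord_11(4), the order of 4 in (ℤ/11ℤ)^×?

5

The order of 4 must divide p − 1 = 10 = 2 · 5.
Divisors: 1, 2, 5, 10.
Check each in increasing order: 4^1 ≡ 4;  4^2 ≡ 5;  4^5 ≡ 1.
Smallest exponent giving 1 is 5.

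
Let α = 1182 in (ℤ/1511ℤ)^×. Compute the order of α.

The order of 1182 must divide p − 1 = 1510 = 2 · 5 · 151.
Divisors: 1, 2, 5, 10, 151, 302, 755, 1510.
Check each in increasing order: 1182^1 ≡ 1182;  1182^2 ≡ 960;  1182^5 ≡ 1437;  1182^10 ≡ 943;  1182^151 ≡ 631;  1182^302 ≡ 768;  1182^755 ≡ 1.
Smallest exponent giving 1 is 755.

755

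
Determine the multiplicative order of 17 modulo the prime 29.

The order of 17 must divide p − 1 = 28 = 2^2 · 7.
Divisors: 1, 2, 4, 7, 14, 28.
Check each in increasing order: 17^1 ≡ 17;  17^2 ≡ 28;  17^4 ≡ 1.
Smallest exponent giving 1 is 4.

4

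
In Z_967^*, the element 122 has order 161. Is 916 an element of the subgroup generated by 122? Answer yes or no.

916 ∈ ⟨122⟩ iff 916^161 ≡ 1 (mod 967), since |⟨122⟩| = 161.
916^161 mod 967 = 1.
Since 1 = 1, 916 lies in the subgroup.

yes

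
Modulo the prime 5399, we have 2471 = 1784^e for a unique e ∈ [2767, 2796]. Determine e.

2770

Compute 1784^2767 mod 5399 = 3350, then multiply by 1784 repeatedly:
  1784^2767=3350  1784^2768=5106  1784^2769=991  1784^2770=2471
Found 2471 at exponent 2770.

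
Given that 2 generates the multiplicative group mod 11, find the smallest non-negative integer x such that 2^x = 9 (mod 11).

Successive powers of 2 modulo 11:
  2^0=1  2^1=2  2^2=4  2^3=8  2^4=5  2^5=10
  2^6=9
So 2^6 ≡ 9 (mod 11), giving x = 6.

6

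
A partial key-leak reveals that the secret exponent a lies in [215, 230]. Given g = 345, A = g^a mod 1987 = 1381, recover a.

221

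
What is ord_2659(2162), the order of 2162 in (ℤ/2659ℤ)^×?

443

The order of 2162 must divide p − 1 = 2658 = 2 · 3 · 443.
Divisors: 1, 2, 3, 6, 443, 886, 1329, 2658.
Check each in increasing order: 2162^1 ≡ 2162;  2162^2 ≡ 2381;  2162^3 ≡ 2557;  2162^6 ≡ 2427;  2162^443 ≡ 1.
Smallest exponent giving 1 is 443.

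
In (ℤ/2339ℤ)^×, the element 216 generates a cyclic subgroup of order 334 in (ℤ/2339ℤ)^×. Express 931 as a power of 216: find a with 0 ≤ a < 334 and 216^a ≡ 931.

Baby-step giant-step with m = ceil(sqrt(334)) = 19.
Baby table (216^j mod 2339 for j=0..18):
  0:1  1:216  2:2215  3:1284  4:1342  5:2175  6:2000  7:1624
  8:2273  9:2117  10:1167  11:1799  12:310  13:1468  14:1323  15:410
  16:2017  17:618  18:165
Giant step factor: 216^(-19) ≡ 2280 (mod 2339).
Scan 931·2280^i mod 2339 for i = 0, 1, …:
  i=0: 931   i=1: 1207   i=2: 1296   i=3: 723
  i=4: 1784   i=5: 2338   i=6: 59   i=7: 1197
  i=8: 1886   i=9: 998   i=10: 1932   i=11: 623
  i=12: 667   i=13: 410
Match at i=13, j=15: a = 13·19 + 15 = 262.

262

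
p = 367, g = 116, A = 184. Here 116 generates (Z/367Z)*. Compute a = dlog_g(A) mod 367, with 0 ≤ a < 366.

112

Baby-step giant-step with m = ceil(sqrt(366)) = 20.
Baby table (116^j mod 367 for j=0..19):
  0:1  1:116  2:244  3:45  4:82  5:337  6:190  7:20
  8:118  9:109  10:166  11:172  12:134  13:130  14:33  15:158
  16:345  17:17  18:137  19:111
Giant step factor: 116^(-20) ≡ 296 (mod 367).
Scan 184·296^i mod 367 for i = 0, 1, …:
  i=0: 184   i=1: 148   i=2: 135   i=3: 324
  i=4: 117   i=5: 134
Match at i=5, j=12: a = 5·20 + 12 = 112.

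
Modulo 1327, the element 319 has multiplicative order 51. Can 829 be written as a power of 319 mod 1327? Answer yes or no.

829 ∈ ⟨319⟩ iff 829^51 ≡ 1 (mod 1327), since |⟨319⟩| = 51.
829^51 mod 1327 = 1.
Since 1 = 1, 829 lies in the subgroup.

yes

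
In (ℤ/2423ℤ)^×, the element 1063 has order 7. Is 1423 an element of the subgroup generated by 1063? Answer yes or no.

no

1423 ∈ ⟨1063⟩ iff 1423^7 ≡ 1 (mod 2423), since |⟨1063⟩| = 7.
1423^7 mod 2423 = 2133.
Since 2133 ≠ 1, 1423 does not lie in the subgroup.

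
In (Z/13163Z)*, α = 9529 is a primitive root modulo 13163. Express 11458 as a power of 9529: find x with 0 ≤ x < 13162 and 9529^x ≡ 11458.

Baby-step giant-step with m = ceil(sqrt(13162)) = 115.
Baby table (9529^j mod 13163 for j=0..114):
  0:1  1:9529  2:3467  3:11076  4:2270  5:4021  6:11779  7:1190
  8:6167  9:5711  10:4277  11:2885  12:6821  13:11578  14:7659  15:6939
  16:3982  17:8712  18:10770  19:8582  20:9322  21:5414  22:4209  23:13063
  24:7999  25:8701  26:11255  27:9934  28:5953  29:6770  30:12630  31:1961
  32:8072  33:6679  34:1086  35:2376  36:544  37:10717  38:3739  39:9853
  40:10721  41:2366  42:10558  43:2373  44:11446  45:316  46:10000  47:3043
  48:11821  49:6518  50:6988  51:10198  52:7476  53:648  54:1345  55:8906
  56:3413  57:9867  58:12497  59:11415  60:7666  61:7827  62:1925  63:7266
  64:334  65:10403  66:12797  67:581  68:7889  69:388  70:11612  71:2570
  72:6350  73:12002  74:6914  75:2691  76:1015  77:10293  78:4484  79:938
  80:525  81:785  82:3681  83:10017  84:7080  85:4945  86:10528  87:6089
  88:12740  89:10274  90:7715  91:880  92:689  93:10307  94:6260  95:9987
  96:10796  97:6239  98:7323  99:3804  100:10577  101:12305  102:11504  103:152
  104:478  105:464  106:11851  107:2802  108:5694  109:240  110:9761  111:2811
  112:12477  113:5117  114:4141
Giant step factor: 9529^(-115) ≡ 5278 (mod 13163).
Scan 11458·5278^i mod 13163 for i = 0, 1, …:
  i=0: 11458   i=1: 4502   i=2: 2341   i=3: 8904
  i=4: 3402   i=5: 1424   i=6: 12962   i=7: 5325
  i=8: 2345   i=9: 3690     …   i=61: 1657
  i=62: 5414
Match at i=62, j=21: x = 62·115 + 21 = 7151.

7151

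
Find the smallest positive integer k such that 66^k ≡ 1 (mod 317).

158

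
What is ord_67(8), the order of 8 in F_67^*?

22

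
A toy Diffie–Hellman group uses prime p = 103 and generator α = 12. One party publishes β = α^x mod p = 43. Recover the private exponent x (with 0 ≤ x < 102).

101

Baby-step giant-step with m = ceil(sqrt(102)) = 11.
Baby table (12^j mod 103 for j=0..10):
  0:1  1:12  2:41  3:80  4:33  5:87  6:14  7:65
  8:59  9:90  10:50
Giant step factor: 12^(-11) ≡ 40 (mod 103).
Scan 43·40^i mod 103 for i = 0, 1, …:
  i=0: 43   i=1: 72   i=2: 99   i=3: 46
  i=4: 89   i=5: 58   i=6: 54   i=7: 100
  i=8: 86   i=9: 41
Match at i=9, j=2: x = 9·11 + 2 = 101.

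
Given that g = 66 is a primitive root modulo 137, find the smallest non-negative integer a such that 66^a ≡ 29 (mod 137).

Successive powers of 66 modulo 137:
  66^0=1  66^1=66  66^2=109  66^3=70  66^4=99  66^5=95
  66^6=105  66^7=80  66^8=74  66^9=89  66^10=120  66^11=111
  66^12=65  66^13=43  66^14=98  66^15=29
So 66^15 ≡ 29 (mod 137), giving a = 15.

15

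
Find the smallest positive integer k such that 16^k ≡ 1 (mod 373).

93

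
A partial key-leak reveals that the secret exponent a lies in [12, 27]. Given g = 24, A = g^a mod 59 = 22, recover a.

Compute 24^12 mod 59 = 15, then multiply by 24 repeatedly:
  24^12=15  24^13=6  24^14=26  24^15=34  24^16=49
  24^17=55  24^18=22
Found 22 at exponent 18.

18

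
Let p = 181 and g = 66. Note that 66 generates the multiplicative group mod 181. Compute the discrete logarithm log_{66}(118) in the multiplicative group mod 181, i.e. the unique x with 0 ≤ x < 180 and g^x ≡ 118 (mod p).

Successive powers of 66 modulo 181:
  66^0=1  66^1=66  66^2=12  66^3=68  66^4=144  66^5=92
  66^6=99  66^7=18  66^8=102  66^9=35  66^10=138  66^11=58
  66^12=27  66^13=153  66^14=143  66^15=26  66^16=87  66^17=131
  66^18=139  66^19=124  66^20=39  66^21=40  66^22=106  66^23=118
So 66^23 ≡ 118 (mod 181), giving x = 23.

23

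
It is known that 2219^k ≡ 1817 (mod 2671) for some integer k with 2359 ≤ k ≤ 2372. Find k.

2366

Compute 2219^2359 mod 2671 = 1193, then multiply by 2219 repeatedly:
  2219^2359=1193  2219^2360=306  2219^2361=580  2219^2362=2269  2219^2363=76
  2219^2364=371  2219^2365=581  2219^2366=1817
Found 1817 at exponent 2366.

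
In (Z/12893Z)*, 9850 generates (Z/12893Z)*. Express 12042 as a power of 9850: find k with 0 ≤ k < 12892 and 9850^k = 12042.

5127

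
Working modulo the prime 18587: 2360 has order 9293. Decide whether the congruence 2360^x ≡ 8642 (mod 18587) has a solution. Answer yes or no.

no

8642 ∈ ⟨2360⟩ iff 8642^9293 ≡ 1 (mod 18587), since |⟨2360⟩| = 9293.
8642^9293 mod 18587 = 18586.
Since 18586 ≠ 1, 8642 does not lie in the subgroup.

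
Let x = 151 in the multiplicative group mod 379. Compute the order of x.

27

The order of 151 must divide p − 1 = 378 = 2 · 3^3 · 7.
Divisors: 1, 2, 3, 6, 7, 9, 14, 18, 21, 27, 42, 54, 63, 126, 189, 378.
Check each in increasing order: 151^1 ≡ 151;  151^2 ≡ 61;  151^3 ≡ 115;  151^6 ≡ 339;  151^7 ≡ 24;  151^9 ≡ 327;  151^14 ≡ 197;  151^18 ≡ 51;  151^21 ≡ 180;  151^27 ≡ 1.
Smallest exponent giving 1 is 27.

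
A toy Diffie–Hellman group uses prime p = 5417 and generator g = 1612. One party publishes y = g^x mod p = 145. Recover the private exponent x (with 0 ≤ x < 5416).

Baby-step giant-step with m = ceil(sqrt(5416)) = 74.
Baby table (1612^j mod 5417 for j=0..73):
  0:1  1:1612  2:3801  3:585  4:462  5:2615  6:954  7:4837
  8:2181  9:139  10:1971  11:2890  12:60  13:4631  14:546  15:2598
  16:635  17:5224  18:3070  19:3119  20:852  21:2923  22:4503  23:56
  24:3600  25:1593  26:258  27:4204  28:181  29:4671  30:22  31:2962
  32:2367  33:2036  34:4747  35:3360  36:4737  37:3491  38:4646  39:3058
  40:26  41:3993  42:1320  43:4376  44:1178  45:2986  46:3136  47:1171
  48:2536  49:3614  50:2493  51:4719  52:1560  53:1232  54:3362  55:2544
  56:259  57:399  58:3982  59:5256  60:484  61:160  62:3321  63:1456
  64:1511  65:3499  66:1291  67:964  68:4706  69:2272  70:572  71:1174
  72:1955  73:4183
Giant step factor: 1612^(-74) ≡ 4569 (mod 5417).
Scan 145·4569^i mod 5417 for i = 0, 1, …:
  i=0: 145   i=1: 1631   i=2: 3664   i=3: 2286
  i=4: 758   i=5: 1839   i=6: 624   i=7: 1714
  i=8: 3701   i=9: 3412   i=10: 4719
Match at i=10, j=51: x = 10·74 + 51 = 791.

791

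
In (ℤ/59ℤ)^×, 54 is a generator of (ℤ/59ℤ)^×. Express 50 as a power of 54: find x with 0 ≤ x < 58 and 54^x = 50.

Baby-step giant-step with m = ceil(sqrt(58)) = 8.
Baby table (54^j mod 59 for j=0..7):
  0:1  1:54  2:25  3:52  4:35  5:2  6:49  7:50
Giant step factor: 54^(-8) ≡ 21 (mod 59).
Scan 50·21^i mod 59 for i = 0, 1, …:
  i=0: 50
Match at i=0, j=7: x = 0·8 + 7 = 7.

7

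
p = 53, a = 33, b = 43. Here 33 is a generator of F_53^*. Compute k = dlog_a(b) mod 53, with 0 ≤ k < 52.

Successive powers of 33 modulo 53:
  33^0=1  33^1=33  33^2=29  33^3=3  33^4=46  33^5=34
  33^6=9  33^7=32  33^8=49  33^9=27  33^10=43
So 33^10 ≡ 43 (mod 53), giving k = 10.

10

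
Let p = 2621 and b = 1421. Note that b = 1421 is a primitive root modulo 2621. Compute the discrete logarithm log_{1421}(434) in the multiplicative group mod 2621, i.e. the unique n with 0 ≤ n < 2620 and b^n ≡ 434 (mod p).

315

Baby-step giant-step with m = ceil(sqrt(2620)) = 52.
Baby table (1421^j mod 2621 for j=0..51):
  0:1  1:1421  2:1071  3:1711  4:1664  5:402  6:2485  7:698
  8:1120  9:573  10:1723  11:369  12:149  13:2049  14:2319  15:702
  16:1562  17:2236  18:704  19:1783  20:1757  21:1505  22:2490  23:2561
  24:1233  25:1265  26:2180  27:2379  28:2090  29:297  30:56  31:946
  32:2314  33:1460  34:1449  35:1544  36:247  37:2394  38:2437  39:636
  40:2132  41:2317  42:481  43:2041  44:1435  45:2618  46:979  47:2029
  48:109  49:250  50:1415  51:408
Giant step factor: 1421^(-52) ≡ 562 (mod 2621).
Scan 434·562^i mod 2621 for i = 0, 1, …:
  i=0: 434   i=1: 155   i=2: 617   i=3: 782
  i=4: 1777   i=5: 73   i=6: 1711
Match at i=6, j=3: n = 6·52 + 3 = 315.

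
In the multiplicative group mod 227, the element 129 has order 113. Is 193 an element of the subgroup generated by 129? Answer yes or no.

no

193 ∈ ⟨129⟩ iff 193^113 ≡ 1 (mod 227), since |⟨129⟩| = 113.
193^113 mod 227 = 226.
Since 226 ≠ 1, 193 does not lie in the subgroup.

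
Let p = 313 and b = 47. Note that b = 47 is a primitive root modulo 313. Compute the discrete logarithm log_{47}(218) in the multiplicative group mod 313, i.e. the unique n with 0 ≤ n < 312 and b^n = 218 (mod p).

219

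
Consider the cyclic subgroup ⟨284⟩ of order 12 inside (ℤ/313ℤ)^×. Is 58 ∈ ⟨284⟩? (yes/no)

no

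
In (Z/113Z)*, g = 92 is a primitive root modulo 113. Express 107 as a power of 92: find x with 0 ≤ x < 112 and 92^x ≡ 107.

Baby-step giant-step with m = ceil(sqrt(112)) = 11.
Baby table (92^j mod 113 for j=0..10):
  0:1  1:92  2:102  3:5  4:8  5:58  6:25  7:40
  8:64  9:12  10:87
Giant step factor: 92^(-11) ≡ 107 (mod 113).
Scan 107·107^i mod 113 for i = 0, 1, …:
  i=0: 107   i=1: 36   i=2: 10   i=3: 53
  i=4: 21   i=5: 100   i=6: 78   i=7: 97
  i=8: 96   i=9: 102
Match at i=9, j=2: x = 9·11 + 2 = 101.

101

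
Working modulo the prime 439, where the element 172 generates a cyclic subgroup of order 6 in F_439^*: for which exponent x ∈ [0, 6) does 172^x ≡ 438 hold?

3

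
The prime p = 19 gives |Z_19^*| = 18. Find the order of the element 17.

The order of 17 must divide p − 1 = 18 = 2 · 3^2.
Divisors: 1, 2, 3, 6, 9, 18.
Check each in increasing order: 17^1 ≡ 17;  17^2 ≡ 4;  17^3 ≡ 11;  17^6 ≡ 7;  17^9 ≡ 1.
Smallest exponent giving 1 is 9.

9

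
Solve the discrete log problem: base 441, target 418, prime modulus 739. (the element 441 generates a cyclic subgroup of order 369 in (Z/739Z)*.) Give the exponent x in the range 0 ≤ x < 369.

123

Baby-step giant-step with m = ceil(sqrt(369)) = 20.
Baby table (441^j mod 739 for j=0..19):
  0:1  1:441  2:124  3:737  4:596  5:491  6:4  7:286
  8:496  9:731  10:167  11:486  12:16  13:405  14:506  15:707
  16:668  17:466  18:64  19:142
Giant step factor: 441^(-20) ≡ 291 (mod 739).
Scan 418·291^i mod 739 for i = 0, 1, …:
  i=0: 418   i=1: 442   i=2: 36   i=3: 130
  i=4: 141   i=5: 386   i=6: 737
Match at i=6, j=3: x = 6·20 + 3 = 123.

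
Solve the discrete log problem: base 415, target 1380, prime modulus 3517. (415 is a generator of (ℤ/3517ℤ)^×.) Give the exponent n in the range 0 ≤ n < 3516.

454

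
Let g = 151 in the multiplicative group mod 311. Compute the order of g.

310

The order of 151 must divide p − 1 = 310 = 2 · 5 · 31.
Divisors: 1, 2, 5, 10, 31, 62, 155, 310.
Check each in increasing order: 151^1 ≡ 151;  151^2 ≡ 98;  151^5 ≡ 11;  151^10 ≡ 121;  151^31 ≡ 305;  151^62 ≡ 36;  151^155 ≡ 310;  151^310 ≡ 1.
Smallest exponent giving 1 is 310.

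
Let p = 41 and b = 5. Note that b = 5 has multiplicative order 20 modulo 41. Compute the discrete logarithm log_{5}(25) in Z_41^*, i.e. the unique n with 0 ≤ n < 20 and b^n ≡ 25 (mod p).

Successive powers of 5 modulo 41:
  5^0=1  5^1=5  5^2=25
So 5^2 ≡ 25 (mod 41), giving n = 2.

2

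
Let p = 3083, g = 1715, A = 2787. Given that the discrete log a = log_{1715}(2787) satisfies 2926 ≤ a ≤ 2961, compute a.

2950

Compute 1715^2926 mod 3083 = 1996, then multiply by 1715 repeatedly:
  1715^2926=1996  1715^2927=1010  1715^2928=2587  1715^2929=268  1715^2930=253
  1715^2931=2275  1715^2932=1630  1715^2933=2252  1715^2934=2264  1715^2935=1263
  1715^2936=1779  1715^2937=1898  1715^2938=2505  1715^2939=1456  1715^2940=2893
  1715^2941=948  1715^2942=1079  1715^2943=685  1715^2944=152  1715^2945=1708
  1715^2946=370  1715^2947=2535  1715^2948=495  1715^2949=1100  1715^2950=2787
Found 2787 at exponent 2950.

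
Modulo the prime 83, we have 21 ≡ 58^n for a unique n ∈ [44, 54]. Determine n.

44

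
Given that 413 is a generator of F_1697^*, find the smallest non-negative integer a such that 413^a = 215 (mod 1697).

Baby-step giant-step with m = ceil(sqrt(1696)) = 42.
Baby table (413^j mod 1697 for j=0..41):
  0:1  1:413  2:869  3:830  4:1693  5:45  6:1615  7:74
  8:16  9:1517  10:328  11:1401  12:1633  13:720  14:385  15:1184
  16:256  17:514  18:157  19:355  20:673  21:1338  22:1069  23:277
  24:702  25:1436  26:815  27:589  28:586  29:1044  30:134  31:1038
  32:1050  33:915  34:1161  35:939  36:891  37:1431  38:447  39:1335
  40:1527  41:1064
Giant step factor: 413^(-42) ≡ 1007 (mod 1697).
Scan 215·1007^i mod 1697 for i = 0, 1, …:
  i=0: 215   i=1: 986   i=2: 157
Match at i=2, j=18: a = 2·42 + 18 = 102.

102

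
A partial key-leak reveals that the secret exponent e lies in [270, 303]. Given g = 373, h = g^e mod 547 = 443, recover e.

292

Compute 373^270 mod 547 = 292, then multiply by 373 repeatedly:
  373^270=292  373^271=63  373^272=525  373^273=546  373^274=174
  373^275=356  373^276=414  373^277=168  373^278=306  373^279=362
  373^280=464  373^281=220  373^282=10  373^283=448  373^284=269
  373^285=236  373^286=508  373^287=222  373^288=209  373^289=283
  373^290=535  373^291=447  373^292=443
Found 443 at exponent 292.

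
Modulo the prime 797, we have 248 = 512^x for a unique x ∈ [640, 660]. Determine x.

640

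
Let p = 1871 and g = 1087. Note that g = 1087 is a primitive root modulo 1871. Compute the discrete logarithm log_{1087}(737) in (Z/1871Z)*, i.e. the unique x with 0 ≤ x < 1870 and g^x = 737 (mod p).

Baby-step giant-step with m = ceil(sqrt(1870)) = 44.
Baby table (1087^j mod 1871 for j=0..43):
  0:1  1:1087  2:968  3:714  4:1524  5:753  6:884  7:1085
  8:665  9:649  10:96  11:1447  12:1249  13:1188  14:366  15:1190
  16:669  17:1255  18:226  19:561  20:1732  21:458  22:160  23:1788
  24:1458  25:109  26:610  27:736  28:1115  29:1468  30:1624  31:935
  32:392  33:1387  34:1514  35:1109  36:559  37:1429  38:393  39:603
  40:611  41:1823  42:212  43:311
Giant step factor: 1087^(-44) ≡ 904 (mod 1871).
Scan 737·904^i mod 1871 for i = 0, 1, …:
  i=0: 737   i=1: 172   i=2: 195   i=3: 406
  i=4: 308   i=5: 1524
Match at i=5, j=4: x = 5·44 + 4 = 224.

224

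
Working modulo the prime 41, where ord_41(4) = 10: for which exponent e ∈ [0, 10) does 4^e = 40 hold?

5

Successive powers of 4 modulo 41:
  4^0=1  4^1=4  4^2=16  4^3=23  4^4=10  4^5=40
So 4^5 ≡ 40 (mod 41), giving e = 5.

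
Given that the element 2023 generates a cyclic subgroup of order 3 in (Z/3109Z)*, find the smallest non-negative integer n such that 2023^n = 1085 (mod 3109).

2

Successive powers of 2023 modulo 3109:
  2023^0=1  2023^1=2023  2023^2=1085
So 2023^2 ≡ 1085 (mod 3109), giving n = 2.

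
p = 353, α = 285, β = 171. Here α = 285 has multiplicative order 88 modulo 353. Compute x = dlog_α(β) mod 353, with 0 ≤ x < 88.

78

Baby-step giant-step with m = ceil(sqrt(88)) = 10.
Baby table (285^j mod 353 for j=0..9):
  0:1  1:285  2:35  3:91  4:166  5:8  6:162  7:280
  8:22  9:269
Giant step factor: 285^(-10) ≡ 171 (mod 353).
Scan 171·171^i mod 353 for i = 0, 1, …:
  i=0: 171   i=1: 295   i=2: 319   i=3: 187
  i=4: 207   i=5: 97   i=6: 349   i=7: 22
Match at i=7, j=8: x = 7·10 + 8 = 78.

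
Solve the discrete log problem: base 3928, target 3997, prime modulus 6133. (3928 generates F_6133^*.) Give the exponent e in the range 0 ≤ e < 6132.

Baby-step giant-step with m = ceil(sqrt(6132)) = 79.
Baby table (3928^j mod 6133 for j=0..78):
  0:1  1:3928  2:4689  3:993  4:6049  5:1230  6:4769  7:2450
  8:923  9:941  10:4182  11:2722  12:2197  13:685  14:4426  15:4406
  16:5575  17:3790  18:2329  19:4009  20:3941  21:556  22:620  23:559
  24:138  25:2360  26:3117  27:2108  28:674  29:4149  30:1891  31:785
  32:4714  33:1065  34:614  35:1523  36:2669  37:2535  38:3621  39:861
  40:2725  41:1715  42:2486  43:1272  44:4154  45:3132  46:5831  47:3546
  48:645  49:631  50:836  51:2653  52:1017  53:2193  54:3372  55:4069
  56:434  57:5911  58:5003  59:1652  60:342  61:249  62:2925  63:2291
  64:1937  65:3616  66:5753  67:3812  68:2883  69:2906  70:1255  71:4841
  72:3148  73:1216  74:4974  75:4267  76:5420  77:2117  78:5361
Giant step factor: 3928^(-79) ≡ 2488 (mod 6133).
Scan 3997·2488^i mod 6133 for i = 0, 1, …:
  i=0: 3997   i=1: 2943   i=2: 5515   i=3: 1799
  i=4: 4955   i=5: 710   i=6: 176   i=7: 2445
  i=8: 5357   i=9: 1207     …   i=37: 5114
  i=38: 3790
Match at i=38, j=17: e = 38·79 + 17 = 3019.

3019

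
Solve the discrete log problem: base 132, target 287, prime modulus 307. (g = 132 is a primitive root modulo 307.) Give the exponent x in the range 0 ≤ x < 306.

34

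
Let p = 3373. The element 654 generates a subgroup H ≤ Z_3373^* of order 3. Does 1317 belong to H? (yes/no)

no

⟨654⟩ has order 3; its elements mod 3373 are {1, 654, 2718}.
1317 is not in this set.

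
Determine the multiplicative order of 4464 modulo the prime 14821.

The order of 4464 must divide p − 1 = 14820 = 2^2 · 3 · 5 · 13 · 19.
Divisors: 1, 2, 3, 4, 5, 6, 10, 12, 13, 15, 19, 20, 26, 30, 38, 39, 52, 57, 60, 65, 76, 78, 95, 114, 130, 156, 190, 195, 228, 247, 260, 285, 380, 390, 494, 570, 741, 780, 988, 1140, 1235, 1482, 2470, 2964, 3705, 4940, 7410, 14820.
Check each in increasing order: 4464^1 ≡ 4464;  4464^2 ≡ 7872;  4464^3 ≡ 17;  4464^4 ≡ 1783;  4464^5 ≡ 435;  4464^6 ≡ 289;  4464^10 ≡ 11373;  4464^12 ≡ 9416;  4464^13 ≡ 668;  4464^15 ≡ 11862;  4464^19 ≡ 379;  4464^20 ≡ 2262;  4464^26 ≡ 1594;  4464^30 ≡ 11291;  4464^38 ≡ 10252;  4464^39 ≡ 12501;  4464^52 ≡ 6445;  4464^57 ≡ 2406;  4464^60 ≡ 11260;  4464^65 ≡ 7170;  4464^76 ≡ 7793;  4464^78 ≡ 2377;  4464^95 ≡ 4168;  4464^114 ≡ 8646;  4464^130 ≡ 9672;  4464^156 ≡ 3328;  4464^190 ≡ 2012;  4464^195 ≡ 781;  4464^228 ≡ 11013;  4464^247 ≡ 9226;  4464^260 ≡ 12253;  4464^285 ≡ 12151;  4464^380 ≡ 2011;  4464^390 ≡ 2300;  4464^494 ≡ 2073;  4464^570 ≡ 14820;  4464^741 ≡ 6408;  4464^780 ≡ 13724;  4464^988 ≡ 14060;  4464^1140 ≡ 1.
Smallest exponent giving 1 is 1140.

1140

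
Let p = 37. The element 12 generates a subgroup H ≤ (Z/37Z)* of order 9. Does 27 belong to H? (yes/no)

⟨12⟩ has order 9; its elements mod 37 are {1, 7, 9, 10, 12, 16, 26, 33, 34}.
27 is not in this set.

no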